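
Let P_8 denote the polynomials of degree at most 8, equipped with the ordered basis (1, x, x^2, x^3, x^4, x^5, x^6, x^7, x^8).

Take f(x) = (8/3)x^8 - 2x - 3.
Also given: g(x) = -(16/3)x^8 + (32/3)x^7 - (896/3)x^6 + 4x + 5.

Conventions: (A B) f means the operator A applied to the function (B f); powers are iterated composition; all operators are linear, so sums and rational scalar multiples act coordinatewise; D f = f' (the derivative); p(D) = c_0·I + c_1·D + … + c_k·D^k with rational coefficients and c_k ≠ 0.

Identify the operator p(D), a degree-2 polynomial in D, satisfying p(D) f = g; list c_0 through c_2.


c_0 = -2, c_1 = 1/2, c_2 = -2

D^0 f = (8/3)x^8 - 2x - 3
D^1 f = (64/3)x^7 - 2
D^2 f = (448/3)x^6
matching coefficients of g against c_0 f + c_1 Df + … from the top degree down determines the c_i
solution: c_0 = -2, c_1 = 1/2, c_2 = -2


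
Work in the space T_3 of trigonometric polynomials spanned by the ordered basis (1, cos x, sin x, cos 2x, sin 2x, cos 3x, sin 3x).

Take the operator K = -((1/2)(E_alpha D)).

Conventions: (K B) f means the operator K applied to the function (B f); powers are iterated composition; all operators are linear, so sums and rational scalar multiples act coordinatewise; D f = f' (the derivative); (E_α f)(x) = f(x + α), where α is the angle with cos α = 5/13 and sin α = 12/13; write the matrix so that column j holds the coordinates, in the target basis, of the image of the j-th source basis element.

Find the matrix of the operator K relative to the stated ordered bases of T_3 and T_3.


image of 1: 0
image of cos x: (6/13)cos x + (5/26)sin x
image of sin x: -(5/26)cos x + (6/13)sin x
image of cos 2x: (120/169)cos 2x - (119/169)sin 2x
image of sin 2x: (119/169)cos 2x + (120/169)sin 2x
image of cos 3x: -(1242/2197)cos 3x - (6105/4394)sin 3x
image of sin 3x: (6105/4394)cos 3x - (1242/2197)sin 3x
each image's coordinates form column j of the matrix

the matrix is [[0, 0, 0, 0, 0, 0, 0]; [0, 6/13, -5/26, 0, 0, 0, 0]; [0, 5/26, 6/13, 0, 0, 0, 0]; [0, 0, 0, 120/169, 119/169, 0, 0]; [0, 0, 0, -119/169, 120/169, 0, 0]; [0, 0, 0, 0, 0, -1242/2197, 6105/4394]; [0, 0, 0, 0, 0, -6105/4394, -1242/2197]] (rows listed top to bottom)


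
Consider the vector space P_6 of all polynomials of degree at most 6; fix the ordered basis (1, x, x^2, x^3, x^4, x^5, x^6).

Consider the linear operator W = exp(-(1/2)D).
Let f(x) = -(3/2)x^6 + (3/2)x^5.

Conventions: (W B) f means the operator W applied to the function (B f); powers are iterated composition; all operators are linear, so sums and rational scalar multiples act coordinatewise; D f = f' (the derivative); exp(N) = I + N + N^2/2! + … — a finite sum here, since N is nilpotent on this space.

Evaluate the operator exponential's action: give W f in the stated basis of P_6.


order-1 term: (9/2)x^5 - (15/4)x^4
order-2 term: -(45/8)x^4 + (15/4)x^3
order-3 term: (15/4)x^3 - (15/8)x^2
order-4 term: -(45/32)x^2 + (15/32)x
order-5 term: (9/32)x - 3/64
order-6 term: -3/128
the series for exp(-(1/2)D) f terminates at order 6
exp(-(1/2)D) f = -(3/2)x^6 + 6x^5 - (75/8)x^4 + (15/2)x^3 - (105/32)x^2 + (3/4)x - 9/128

g(x) = -(3/2)x^6 + 6x^5 - (75/8)x^4 + (15/2)x^3 - (105/32)x^2 + (3/4)x - 9/128


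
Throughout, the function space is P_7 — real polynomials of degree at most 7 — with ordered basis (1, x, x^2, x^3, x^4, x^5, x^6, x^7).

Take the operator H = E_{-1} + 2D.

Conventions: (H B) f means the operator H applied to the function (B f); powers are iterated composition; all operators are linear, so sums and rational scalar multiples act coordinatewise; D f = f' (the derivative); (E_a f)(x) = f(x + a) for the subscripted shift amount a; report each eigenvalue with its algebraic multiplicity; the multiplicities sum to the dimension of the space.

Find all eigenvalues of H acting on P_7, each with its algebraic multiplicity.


λ = 1 (multiplicity 8)

image of 1: 1
image of x: x + 1
image of x^2: x^2 + 2x + 1
image of x^3: x^3 + 3x^2 + 3x - 1
image of x^4: x^4 + 4x^3 + 6x^2 - 4x + 1
image of x^5: x^5 + 5x^4 + 10x^3 - 10x^2 + 5x - 1
image of x^6: x^6 + 6x^5 + 15x^4 - 20x^3 + 15x^2 - 6x + 1
image of x^7: x^7 + 7x^6 + 21x^5 - 35x^4 + 35x^3 - 21x^2 + 7x - 1
the matrix is upper triangular; its diagonal is (1, 1, 1, 1, 1, 1, 1, 1)
for a triangular matrix the eigenvalues are the diagonal entries, with algebraic multiplicity their repetition count


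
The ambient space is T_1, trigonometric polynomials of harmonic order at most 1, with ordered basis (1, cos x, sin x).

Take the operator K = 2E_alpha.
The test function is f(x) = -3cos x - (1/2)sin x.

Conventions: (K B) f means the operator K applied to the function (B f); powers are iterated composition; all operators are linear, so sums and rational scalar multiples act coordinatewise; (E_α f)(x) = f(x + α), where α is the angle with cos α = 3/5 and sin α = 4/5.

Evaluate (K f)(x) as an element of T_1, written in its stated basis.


E_alpha f = -(11/5)cos x + (21/10)sin x
(2E_alpha) f = -(22/5)cos x + (21/5)sin x

the result is g(x) = -(22/5)cos x + (21/5)sin x


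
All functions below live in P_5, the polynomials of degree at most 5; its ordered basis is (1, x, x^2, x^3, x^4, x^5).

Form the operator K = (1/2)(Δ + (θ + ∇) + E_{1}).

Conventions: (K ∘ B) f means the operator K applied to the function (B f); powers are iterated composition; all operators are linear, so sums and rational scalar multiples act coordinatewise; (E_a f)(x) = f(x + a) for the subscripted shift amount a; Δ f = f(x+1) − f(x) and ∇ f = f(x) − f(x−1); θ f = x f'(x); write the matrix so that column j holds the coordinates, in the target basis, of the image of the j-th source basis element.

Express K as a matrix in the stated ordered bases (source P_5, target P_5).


the matrix is [[1/2, 3/2, 1/2, 3/2, 1/2, 3/2]; [0, 1, 3, 3/2, 6, 5/2]; [0, 0, 3/2, 9/2, 3, 15]; [0, 0, 0, 2, 6, 5]; [0, 0, 0, 0, 5/2, 15/2]; [0, 0, 0, 0, 0, 3]] (rows listed top to bottom)

image of 1: 1/2
image of x: x + 3/2
image of x^2: (3/2)x^2 + 3x + 1/2
image of x^3: 2x^3 + (9/2)x^2 + (3/2)x + 3/2
image of x^4: (5/2)x^4 + 6x^3 + 3x^2 + 6x + 1/2
image of x^5: 3x^5 + (15/2)x^4 + 5x^3 + 15x^2 + (5/2)x + 3/2
each image's coordinates form column j of the matrix


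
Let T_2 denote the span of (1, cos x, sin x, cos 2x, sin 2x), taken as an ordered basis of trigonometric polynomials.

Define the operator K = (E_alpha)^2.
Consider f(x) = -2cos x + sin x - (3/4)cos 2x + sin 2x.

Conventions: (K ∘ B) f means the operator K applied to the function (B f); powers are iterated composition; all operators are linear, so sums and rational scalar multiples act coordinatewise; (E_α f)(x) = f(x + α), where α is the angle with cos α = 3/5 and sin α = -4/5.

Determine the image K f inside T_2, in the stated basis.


E_alpha f = -2cos x - sin x - (3/4)cos 2x - sin 2x
E_alpha E_alpha f = -(2/5)cos x - (11/5)sin x + (117/100)cos 2x - (11/25)sin 2x

the result is g(x) = -(2/5)cos x - (11/5)sin x + (117/100)cos 2x - (11/25)sin 2x


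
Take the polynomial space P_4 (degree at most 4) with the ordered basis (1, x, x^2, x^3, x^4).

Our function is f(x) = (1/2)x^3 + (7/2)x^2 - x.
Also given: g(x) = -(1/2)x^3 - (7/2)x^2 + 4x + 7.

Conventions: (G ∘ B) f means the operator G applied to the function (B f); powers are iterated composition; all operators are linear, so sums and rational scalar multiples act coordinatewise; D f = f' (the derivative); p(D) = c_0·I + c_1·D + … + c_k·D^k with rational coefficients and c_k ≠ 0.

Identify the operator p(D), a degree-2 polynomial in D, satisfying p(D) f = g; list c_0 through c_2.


D^0 f = (1/2)x^3 + (7/2)x^2 - x
D^1 f = (3/2)x^2 + 7x - 1
D^2 f = 3x + 7
matching coefficients of g against c_0 f + c_1 Df + … from the top degree down determines the c_i
solution: c_0 = -1, c_1 = 0, c_2 = 1

c_0 = -1, c_1 = 0, c_2 = 1


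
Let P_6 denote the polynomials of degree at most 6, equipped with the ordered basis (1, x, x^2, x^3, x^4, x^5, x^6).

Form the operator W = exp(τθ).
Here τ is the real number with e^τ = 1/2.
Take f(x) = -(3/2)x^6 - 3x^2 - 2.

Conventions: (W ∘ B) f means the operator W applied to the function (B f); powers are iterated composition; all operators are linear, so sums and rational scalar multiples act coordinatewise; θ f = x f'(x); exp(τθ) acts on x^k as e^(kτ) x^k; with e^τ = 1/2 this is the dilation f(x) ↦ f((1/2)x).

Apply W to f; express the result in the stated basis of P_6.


exp(τθ) x^k = e^(kτ) x^k; with e^τ = 1/2 this sends x^k to (1/2)^k x^k
x^2 ↦ 1/4 x^2
x^6 ↦ 1/64 x^6
applying this coordinatewise to f: exp(τθ) f = -(3/128)x^6 - (3/4)x^2 - 2

the result is g(x) = -(3/128)x^6 - (3/4)x^2 - 2


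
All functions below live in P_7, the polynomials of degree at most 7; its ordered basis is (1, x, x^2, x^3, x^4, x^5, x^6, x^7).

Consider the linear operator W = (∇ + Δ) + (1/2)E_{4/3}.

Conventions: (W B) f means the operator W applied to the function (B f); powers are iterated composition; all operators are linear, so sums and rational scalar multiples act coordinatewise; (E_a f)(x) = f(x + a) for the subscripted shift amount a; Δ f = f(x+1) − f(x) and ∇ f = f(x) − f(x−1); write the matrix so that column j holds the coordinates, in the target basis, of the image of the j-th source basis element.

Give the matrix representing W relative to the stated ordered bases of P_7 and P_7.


the matrix is [[1/2, 8/3, 8/9, 86/27, 128/81, 998/243, 2048/729, 12566/2187]; [0, 1/2, 16/3, 8/3, 344/27, 640/81, 1996/81, 14336/729]; [0, 0, 1/2, 8, 16/3, 860/27, 640/27, 6986/81]; [0, 0, 0, 1/2, 32/3, 80/9, 1720/27, 4480/81]; [0, 0, 0, 0, 1/2, 40/3, 40/3, 3010/27]; [0, 0, 0, 0, 0, 1/2, 16, 56/3]; [0, 0, 0, 0, 0, 0, 1/2, 56/3]; [0, 0, 0, 0, 0, 0, 0, 1/2]] (rows listed top to bottom)

image of 1: 1/2
image of x: (1/2)x + 8/3
image of x^2: (1/2)x^2 + (16/3)x + 8/9
image of x^3: (1/2)x^3 + 8x^2 + (8/3)x + 86/27
image of x^4: (1/2)x^4 + (32/3)x^3 + (16/3)x^2 + (344/27)x + 128/81
image of x^5: (1/2)x^5 + (40/3)x^4 + (80/9)x^3 + (860/27)x^2 + (640/81)x + 998/243
image of x^6: (1/2)x^6 + 16x^5 + (40/3)x^4 + (1720/27)x^3 + (640/27)x^2 + (1996/81)x + 2048/729
image of x^7: (1/2)x^7 + (56/3)x^6 + (56/3)x^5 + (3010/27)x^4 + (4480/81)x^3 + (6986/81)x^2 + (14336/729)x + 12566/2187
each image's coordinates form column j of the matrix


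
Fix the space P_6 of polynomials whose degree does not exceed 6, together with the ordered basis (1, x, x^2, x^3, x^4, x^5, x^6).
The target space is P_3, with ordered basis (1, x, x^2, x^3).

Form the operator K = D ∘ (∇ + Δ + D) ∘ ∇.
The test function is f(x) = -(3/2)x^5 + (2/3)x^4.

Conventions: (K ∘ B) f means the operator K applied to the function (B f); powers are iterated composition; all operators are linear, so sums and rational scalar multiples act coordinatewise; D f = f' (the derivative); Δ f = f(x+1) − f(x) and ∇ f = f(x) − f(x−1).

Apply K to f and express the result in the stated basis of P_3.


the image equals g(x) = -270x^2 + 318x - 174

∇ f = -(15/2)x^4 + (53/3)x^3 - 19x^2 + (61/6)x - 13/6
∇ ∇ f = -30x^3 + 98x^2 - 121x + 163/3
Δ ∇ f = -30x^3 + 8x^2 - 15x + 4/3
D ∇ f = -30x^3 + 53x^2 - 38x + 61/6
(∇ + Δ + D) ∇ f = -90x^3 + 159x^2 - 174x + 395/6
D (∇ + Δ + D) ∇ f = -270x^2 + 318x - 174


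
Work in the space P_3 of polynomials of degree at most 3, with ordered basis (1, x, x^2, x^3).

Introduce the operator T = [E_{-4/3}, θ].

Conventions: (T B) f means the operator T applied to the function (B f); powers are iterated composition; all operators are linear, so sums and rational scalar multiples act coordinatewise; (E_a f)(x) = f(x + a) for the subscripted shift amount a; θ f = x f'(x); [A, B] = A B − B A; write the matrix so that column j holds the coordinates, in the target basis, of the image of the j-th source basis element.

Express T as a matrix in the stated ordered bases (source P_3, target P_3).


the matrix is [[0, -4/3, 32/9, -64/9]; [0, 0, -8/3, 32/3]; [0, 0, 0, -4]; [0, 0, 0, 0]] (rows listed top to bottom)

image of 1: 0
image of x: -4/3
image of x^2: -(8/3)x + 32/9
image of x^3: -4x^2 + (32/3)x - 64/9
each image's coordinates form column j of the matrix


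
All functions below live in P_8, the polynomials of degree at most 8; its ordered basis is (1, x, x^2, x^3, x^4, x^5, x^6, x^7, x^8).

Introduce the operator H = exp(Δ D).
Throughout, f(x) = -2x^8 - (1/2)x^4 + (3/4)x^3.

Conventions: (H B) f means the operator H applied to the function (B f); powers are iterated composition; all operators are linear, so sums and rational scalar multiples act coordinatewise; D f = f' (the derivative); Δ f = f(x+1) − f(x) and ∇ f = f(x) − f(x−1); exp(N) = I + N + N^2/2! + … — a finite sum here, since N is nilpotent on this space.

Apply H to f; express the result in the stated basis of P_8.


the image equals g(x) = -2x^8 - 112x^6 - 336x^5 - (4481/2)x^4 - (29117/4)x^3 - 18822x^2 - (60707/2)x - 94615/4

order-1 term: -112x^6 - 336x^5 - 560x^4 - 560x^3 - 342x^2 - (227/2)x - 63/4
order-2 term: -1680x^4 - 6720x^3 - 11760x^2 - 10080x - 3478
order-3 term: -6720x^2 - 20160x - 16800
order-4 term: -3360
the series for exp(Δ D) f terminates at order 4
exp(Δ D) f = -2x^8 - 112x^6 - 336x^5 - (4481/2)x^4 - (29117/4)x^3 - 18822x^2 - (60707/2)x - 94615/4


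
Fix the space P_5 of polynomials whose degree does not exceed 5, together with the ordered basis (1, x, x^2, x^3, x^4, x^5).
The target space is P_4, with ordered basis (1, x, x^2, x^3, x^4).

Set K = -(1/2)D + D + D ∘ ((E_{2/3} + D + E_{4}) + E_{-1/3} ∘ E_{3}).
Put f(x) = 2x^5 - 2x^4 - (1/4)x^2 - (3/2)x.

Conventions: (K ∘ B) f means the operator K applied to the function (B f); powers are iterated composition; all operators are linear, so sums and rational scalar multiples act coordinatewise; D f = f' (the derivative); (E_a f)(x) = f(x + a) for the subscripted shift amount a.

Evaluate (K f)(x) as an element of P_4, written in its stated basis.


D f = 10x^4 - 8x^3 - (1/2)x - 3/2
(-(1/2)D) f = -5x^4 + 4x^3 + (1/4)x + 3/4
D f = 10x^4 - 8x^3 - (1/2)x - 3/2
E_{2/3} f = 2x^5 + (14/3)x^4 + (32/9)x^3 + (37/108)x^2 - (361/162)x - 302/243
D f = 10x^4 - 8x^3 - (1/2)x - 3/2
E_{4} f = 2x^5 + 38x^4 + 288x^3 + (4351/4)x^2 + (4089/2)x + 1526
(E_{2/3} + D + E_{4}) f = 4x^5 + (158/3)x^4 + (2552/9)x^3 + (58757/54)x^2 + (330767/162)x + 740303/486
E_{3} f = 2x^5 + 28x^4 + 156x^3 + (1727/4)x^2 + 591x + 1269/4
E_{-1/3} E_{3} f = 2x^5 + (74/3)x^4 + (1088/9)x^3 + (31717/108)x^2 + (56885/162)x + 39556/243
((E_{2/3} + D + E_{4}) + E_{-1/3} ∘ E_{3}) f = 6x^5 + (232/3)x^4 + (3640/9)x^3 + (149231/108)x^2 + (193826/81)x + 819415/486
D ((E_{2/3} + D + E_{4}) + E_{-1/3} ∘ E_{3}) f = 30x^4 + (928/3)x^3 + (3640/3)x^2 + (149231/54)x + 193826/81
(-(1/2)D + D + D ∘ ((E_{2/3} + D + E_{4}) + E_{-1/3} ∘ E_{3})) f = 35x^4 + (916/3)x^3 + (3640/3)x^2 + (298435/108)x + 775061/324

g(x) = 35x^4 + (916/3)x^3 + (3640/3)x^2 + (298435/108)x + 775061/324


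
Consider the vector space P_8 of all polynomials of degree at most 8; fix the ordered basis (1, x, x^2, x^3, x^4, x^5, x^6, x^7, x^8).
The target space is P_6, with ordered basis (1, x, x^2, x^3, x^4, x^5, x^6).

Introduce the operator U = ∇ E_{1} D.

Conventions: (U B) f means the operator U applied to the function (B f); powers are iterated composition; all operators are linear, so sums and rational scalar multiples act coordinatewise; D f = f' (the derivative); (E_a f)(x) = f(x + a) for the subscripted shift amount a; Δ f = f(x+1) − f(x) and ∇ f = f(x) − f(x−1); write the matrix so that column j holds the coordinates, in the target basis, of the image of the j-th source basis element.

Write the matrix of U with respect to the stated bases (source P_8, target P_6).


image of 1: 0
image of x: 0
image of x^2: 2
image of x^3: 6x + 3
image of x^4: 12x^2 + 12x + 4
image of x^5: 20x^3 + 30x^2 + 20x + 5
image of x^6: 30x^4 + 60x^3 + 60x^2 + 30x + 6
image of x^7: 42x^5 + 105x^4 + 140x^3 + 105x^2 + 42x + 7
image of x^8: 56x^6 + 168x^5 + 280x^4 + 280x^3 + 168x^2 + 56x + 8
each image's coordinates form column j of the matrix

the matrix is [[0, 0, 2, 3, 4, 5, 6, 7, 8]; [0, 0, 0, 6, 12, 20, 30, 42, 56]; [0, 0, 0, 0, 12, 30, 60, 105, 168]; [0, 0, 0, 0, 0, 20, 60, 140, 280]; [0, 0, 0, 0, 0, 0, 30, 105, 280]; [0, 0, 0, 0, 0, 0, 0, 42, 168]; [0, 0, 0, 0, 0, 0, 0, 0, 56]] (rows listed top to bottom)


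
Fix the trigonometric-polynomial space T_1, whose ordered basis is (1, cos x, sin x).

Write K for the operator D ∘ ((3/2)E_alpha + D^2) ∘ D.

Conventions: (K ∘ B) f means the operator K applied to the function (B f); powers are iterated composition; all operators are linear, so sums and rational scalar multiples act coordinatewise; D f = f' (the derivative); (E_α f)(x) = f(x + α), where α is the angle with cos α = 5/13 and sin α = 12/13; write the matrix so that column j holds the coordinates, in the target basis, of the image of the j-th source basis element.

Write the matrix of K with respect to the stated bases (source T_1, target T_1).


the matrix is [[0, 0, 0]; [0, 11/26, -18/13]; [0, 18/13, 11/26]] (rows listed top to bottom)

image of 1: 0
image of cos x: (11/26)cos x + (18/13)sin x
image of sin x: -(18/13)cos x + (11/26)sin x
each image's coordinates form column j of the matrix


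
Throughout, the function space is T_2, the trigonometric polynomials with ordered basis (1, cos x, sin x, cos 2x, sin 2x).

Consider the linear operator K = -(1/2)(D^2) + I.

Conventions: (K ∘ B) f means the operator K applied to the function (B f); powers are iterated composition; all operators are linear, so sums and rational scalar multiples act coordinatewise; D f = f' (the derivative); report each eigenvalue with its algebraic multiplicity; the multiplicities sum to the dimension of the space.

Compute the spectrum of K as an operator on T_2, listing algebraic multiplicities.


λ = 1 (multiplicity 1), λ = 3/2 (multiplicity 2), λ = 3 (multiplicity 2)

image of 1: 1
image of cos x: (3/2)cos x
image of sin x: (3/2)sin x
image of cos 2x: 3cos 2x
image of sin 2x: 3sin 2x
the matrix is diagonal; its diagonal is (1, 3/2, 3/2, 3, 3)
for a triangular matrix the eigenvalues are the diagonal entries, with algebraic multiplicity their repetition count


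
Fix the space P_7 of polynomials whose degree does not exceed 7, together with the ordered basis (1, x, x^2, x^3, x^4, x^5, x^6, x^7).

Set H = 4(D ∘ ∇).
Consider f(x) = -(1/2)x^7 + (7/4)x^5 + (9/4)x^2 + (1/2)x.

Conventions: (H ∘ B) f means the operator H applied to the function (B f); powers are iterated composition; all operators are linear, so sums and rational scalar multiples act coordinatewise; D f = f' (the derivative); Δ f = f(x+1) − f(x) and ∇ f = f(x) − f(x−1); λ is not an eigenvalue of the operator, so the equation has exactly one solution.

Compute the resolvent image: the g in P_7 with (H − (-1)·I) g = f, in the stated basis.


the result is g(x) = -(1/2)x^7 + (343/4)x^5 - 210x^4 - 6580x^3 + (80649/4)x^2 + (282129/2)x - 235197

write g with unknown coordinates in the stated basis and equate coefficients in (H − (-1)·I) g = f
solving from the highest basis element down gives g = -(1/2)x^7 + (343/4)x^5 - 210x^4 - 6580x^3 + (80649/4)x^2 + (282129/2)x - 235197
check: H g = -84x^5 + 210x^4 + 6580x^3 - 20160x^2 - 141064x + 235197
so H g − (-1)·g = -(1/2)x^7 + (7/4)x^5 + (9/4)x^2 + (1/2)x = f ✓


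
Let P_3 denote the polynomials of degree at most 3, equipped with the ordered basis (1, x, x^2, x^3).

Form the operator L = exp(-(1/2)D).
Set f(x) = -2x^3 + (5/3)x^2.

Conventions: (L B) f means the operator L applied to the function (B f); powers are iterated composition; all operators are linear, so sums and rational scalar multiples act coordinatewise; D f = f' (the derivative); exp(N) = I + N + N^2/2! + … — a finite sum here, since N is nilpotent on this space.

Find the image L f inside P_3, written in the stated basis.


order-1 term: 3x^2 - (5/3)x
order-2 term: -(3/2)x + 5/12
order-3 term: 1/4
the series for exp(-(1/2)D) f terminates at order 3
exp(-(1/2)D) f = -2x^3 + (14/3)x^2 - (19/6)x + 2/3

g(x) = -2x^3 + (14/3)x^2 - (19/6)x + 2/3


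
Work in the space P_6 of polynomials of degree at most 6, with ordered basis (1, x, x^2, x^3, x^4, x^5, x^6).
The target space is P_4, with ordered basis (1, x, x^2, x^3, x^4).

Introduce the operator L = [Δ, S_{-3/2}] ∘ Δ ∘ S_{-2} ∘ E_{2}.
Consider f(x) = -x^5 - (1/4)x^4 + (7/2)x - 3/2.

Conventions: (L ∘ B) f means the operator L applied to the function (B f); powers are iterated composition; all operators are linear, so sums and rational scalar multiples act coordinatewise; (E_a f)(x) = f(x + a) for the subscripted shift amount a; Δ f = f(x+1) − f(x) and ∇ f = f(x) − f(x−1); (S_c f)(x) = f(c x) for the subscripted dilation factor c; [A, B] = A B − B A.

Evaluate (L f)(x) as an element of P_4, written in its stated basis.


g(x) = 5400x^3 + 8370x^2 + 8670x + 2990

E_{2} f = -x^5 - (41/4)x^4 - 42x^3 - 86x^2 - (169/2)x - 61/2
S_{-2} E_{2} f = 32x^5 - 164x^4 + 336x^3 - 344x^2 + 169x - 61/2
Δ (S_{-2} ∘ E_{2}) f = 160x^4 - 336x^3 + 344x^2 - 176x + 29
S_{-3/2} Δ (S_{-2} ∘ E_{2}) f = 810x^4 + 1134x^3 + 774x^2 + 264x + 29
Δ S_{-3/2} Δ (S_{-2} ∘ E_{2}) f = 3240x^3 + 8262x^2 + 8190x + 2982
Δ Δ (S_{-2} ∘ E_{2}) f = 640x^3 - 48x^2 + 320x - 8
S_{-3/2} Δ Δ (S_{-2} ∘ E_{2}) f = -2160x^3 - 108x^2 - 480x - 8
[Δ, S_{-3/2}] Δ (S_{-2} ∘ E_{2}) f = 5400x^3 + 8370x^2 + 8670x + 2990


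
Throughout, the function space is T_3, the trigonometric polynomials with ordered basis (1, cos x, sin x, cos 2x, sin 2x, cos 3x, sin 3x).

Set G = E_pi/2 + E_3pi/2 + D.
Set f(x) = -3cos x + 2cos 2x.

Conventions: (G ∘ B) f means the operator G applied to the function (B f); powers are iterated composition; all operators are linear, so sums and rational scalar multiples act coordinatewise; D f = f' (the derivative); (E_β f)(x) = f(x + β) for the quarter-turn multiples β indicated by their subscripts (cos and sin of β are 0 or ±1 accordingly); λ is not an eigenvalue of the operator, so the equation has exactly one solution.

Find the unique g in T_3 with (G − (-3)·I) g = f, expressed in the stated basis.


the result is g(x) = -(9/10)cos x - (3/10)sin x + (2/5)cos 2x + (4/5)sin 2x

write g with unknown coordinates in the stated basis and equate coefficients in (G − (-3)·I) g = f
solving from the highest basis element down gives g = -(9/10)cos x - (3/10)sin x + (2/5)cos 2x + (4/5)sin 2x
check: G g = -(3/10)cos x + (9/10)sin x + (4/5)cos 2x - (12/5)sin 2x
so G g − (-3)·g = -3cos x + 2cos 2x = f ✓


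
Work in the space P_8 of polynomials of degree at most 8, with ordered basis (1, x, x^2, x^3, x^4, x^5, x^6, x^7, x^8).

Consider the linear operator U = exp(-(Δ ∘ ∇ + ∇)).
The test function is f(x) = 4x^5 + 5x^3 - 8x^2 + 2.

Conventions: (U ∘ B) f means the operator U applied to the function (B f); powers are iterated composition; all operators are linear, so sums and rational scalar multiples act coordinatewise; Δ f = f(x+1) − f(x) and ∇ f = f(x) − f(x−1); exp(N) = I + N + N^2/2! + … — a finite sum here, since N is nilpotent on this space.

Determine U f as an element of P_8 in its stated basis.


the image equals g(x) = 4x^5 - 20x^4 + 5x^3 + 17x^2 + 36x - 1

order-1 term: -20x^4 - 40x^3 - 55x^2 - 19x - 1
order-2 term: 40x^3 + 120x^2 + 155x + 67
order-3 term: -40x^2 - 120x - 105
order-4 term: 20x + 40
order-5 term: -4
the series for exp(-(Δ ∘ ∇ + ∇)) f terminates at order 5
exp(-(Δ ∘ ∇ + ∇)) f = 4x^5 - 20x^4 + 5x^3 + 17x^2 + 36x - 1


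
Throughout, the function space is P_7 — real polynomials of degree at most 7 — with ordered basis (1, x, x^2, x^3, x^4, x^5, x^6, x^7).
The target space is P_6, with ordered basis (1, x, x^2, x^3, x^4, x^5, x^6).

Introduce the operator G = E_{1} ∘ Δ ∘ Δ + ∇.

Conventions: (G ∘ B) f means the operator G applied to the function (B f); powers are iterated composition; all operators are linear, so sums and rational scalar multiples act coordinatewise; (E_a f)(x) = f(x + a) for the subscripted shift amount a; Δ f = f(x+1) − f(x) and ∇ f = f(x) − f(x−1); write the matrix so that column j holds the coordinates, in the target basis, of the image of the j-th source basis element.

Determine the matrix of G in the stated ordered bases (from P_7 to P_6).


image of 1: 0
image of x: 1
image of x^2: 2x + 1
image of x^3: 3x^2 + 3x + 13
image of x^4: 4x^3 + 6x^2 + 52x + 49
image of x^5: 5x^4 + 10x^3 + 130x^2 + 245x + 181
image of x^6: 6x^5 + 15x^4 + 260x^3 + 735x^2 + 1086x + 601
image of x^7: 7x^6 + 21x^5 + 455x^4 + 1715x^3 + 3801x^2 + 4207x + 1933
each image's coordinates form column j of the matrix

the matrix is [[0, 1, 1, 13, 49, 181, 601, 1933]; [0, 0, 2, 3, 52, 245, 1086, 4207]; [0, 0, 0, 3, 6, 130, 735, 3801]; [0, 0, 0, 0, 4, 10, 260, 1715]; [0, 0, 0, 0, 0, 5, 15, 455]; [0, 0, 0, 0, 0, 0, 6, 21]; [0, 0, 0, 0, 0, 0, 0, 7]] (rows listed top to bottom)


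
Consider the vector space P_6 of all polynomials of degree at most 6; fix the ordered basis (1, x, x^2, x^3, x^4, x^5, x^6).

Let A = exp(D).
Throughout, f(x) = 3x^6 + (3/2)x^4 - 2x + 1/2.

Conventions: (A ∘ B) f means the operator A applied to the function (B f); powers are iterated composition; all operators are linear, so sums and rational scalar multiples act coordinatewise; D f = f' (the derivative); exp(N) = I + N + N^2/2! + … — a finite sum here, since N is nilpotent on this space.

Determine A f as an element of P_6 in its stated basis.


the image equals g(x) = 3x^6 + 18x^5 + (93/2)x^4 + 66x^3 + 54x^2 + 22x + 3

order-1 term: 18x^5 + 6x^3 - 2
order-2 term: 45x^4 + 9x^2
order-3 term: 60x^3 + 6x
order-4 term: 45x^2 + 3/2
order-5 term: 18x
order-6 term: 3
the series for exp(D) f terminates at order 6
exp(D) f = 3x^6 + 18x^5 + (93/2)x^4 + 66x^3 + 54x^2 + 22x + 3


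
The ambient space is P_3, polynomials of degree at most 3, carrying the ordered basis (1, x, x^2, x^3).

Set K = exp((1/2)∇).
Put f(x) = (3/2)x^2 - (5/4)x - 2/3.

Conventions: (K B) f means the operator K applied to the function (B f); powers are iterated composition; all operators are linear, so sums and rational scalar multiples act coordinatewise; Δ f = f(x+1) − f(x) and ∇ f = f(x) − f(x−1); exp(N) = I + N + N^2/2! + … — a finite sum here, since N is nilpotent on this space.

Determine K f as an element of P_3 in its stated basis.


g(x) = (3/2)x^2 + (1/4)x - 5/3

order-1 term: (3/2)x - 11/8
order-2 term: 3/8
the series for exp((1/2)∇) f terminates at order 2
exp((1/2)∇) f = (3/2)x^2 + (1/4)x - 5/3


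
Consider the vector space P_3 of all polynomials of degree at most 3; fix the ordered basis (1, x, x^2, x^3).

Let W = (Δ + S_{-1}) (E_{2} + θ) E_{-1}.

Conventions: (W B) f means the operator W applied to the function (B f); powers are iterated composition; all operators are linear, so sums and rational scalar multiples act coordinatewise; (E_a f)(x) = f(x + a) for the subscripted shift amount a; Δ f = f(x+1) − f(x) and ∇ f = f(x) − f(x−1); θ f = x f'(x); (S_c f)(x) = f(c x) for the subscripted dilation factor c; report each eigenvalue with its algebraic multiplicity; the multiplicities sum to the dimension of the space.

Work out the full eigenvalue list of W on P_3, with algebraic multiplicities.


image of 1: 1
image of x: -2x + 3
image of x^2: 3x^2 + 6x + 4
image of x^3: -4x^3 + 9x^2 + 8
the matrix is upper triangular; its diagonal is (1, -2, 3, -4)
for a triangular matrix the eigenvalues are the diagonal entries, with algebraic multiplicity their repetition count

λ = -4 (multiplicity 1), λ = -2 (multiplicity 1), λ = 1 (multiplicity 1), λ = 3 (multiplicity 1)


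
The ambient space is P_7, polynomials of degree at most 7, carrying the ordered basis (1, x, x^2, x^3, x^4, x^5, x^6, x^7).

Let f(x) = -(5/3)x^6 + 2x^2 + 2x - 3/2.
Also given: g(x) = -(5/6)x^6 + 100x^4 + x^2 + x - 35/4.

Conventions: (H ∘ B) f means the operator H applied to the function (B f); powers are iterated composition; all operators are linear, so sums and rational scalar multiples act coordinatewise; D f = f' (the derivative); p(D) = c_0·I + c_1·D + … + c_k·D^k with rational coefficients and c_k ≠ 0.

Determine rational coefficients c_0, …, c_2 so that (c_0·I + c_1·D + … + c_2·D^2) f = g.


D^0 f = -(5/3)x^6 + 2x^2 + 2x - 3/2
D^1 f = -10x^5 + 4x + 2
D^2 f = -50x^4 + 4
matching coefficients of g against c_0 f + c_1 Df + … from the top degree down determines the c_i
solution: c_0 = 1/2, c_1 = 0, c_2 = -2

c_0 = 1/2, c_1 = 0, c_2 = -2


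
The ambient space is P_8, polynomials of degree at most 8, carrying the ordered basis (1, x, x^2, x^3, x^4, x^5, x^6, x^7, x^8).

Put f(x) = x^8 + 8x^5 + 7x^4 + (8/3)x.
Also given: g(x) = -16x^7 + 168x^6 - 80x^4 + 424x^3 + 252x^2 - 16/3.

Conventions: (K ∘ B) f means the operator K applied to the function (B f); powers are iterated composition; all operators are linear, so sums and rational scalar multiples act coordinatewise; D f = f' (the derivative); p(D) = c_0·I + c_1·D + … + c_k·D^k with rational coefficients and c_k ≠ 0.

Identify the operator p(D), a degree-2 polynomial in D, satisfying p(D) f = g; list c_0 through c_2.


D^0 f = x^8 + 8x^5 + 7x^4 + (8/3)x
D^1 f = 8x^7 + 40x^4 + 28x^3 + 8/3
D^2 f = 56x^6 + 160x^3 + 84x^2
matching coefficients of g against c_0 f + c_1 Df + … from the top degree down determines the c_i
solution: c_0 = 0, c_1 = -2, c_2 = 3

c_0 = 0, c_1 = -2, c_2 = 3


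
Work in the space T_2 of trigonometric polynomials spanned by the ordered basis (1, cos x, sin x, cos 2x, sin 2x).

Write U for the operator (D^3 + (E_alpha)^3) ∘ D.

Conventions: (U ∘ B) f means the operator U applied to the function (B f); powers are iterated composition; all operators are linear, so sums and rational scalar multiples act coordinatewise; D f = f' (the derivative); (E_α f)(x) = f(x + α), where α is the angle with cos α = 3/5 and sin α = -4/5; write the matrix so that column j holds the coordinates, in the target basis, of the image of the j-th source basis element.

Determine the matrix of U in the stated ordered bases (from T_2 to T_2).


the matrix is [[0, 0, 0, 0, 0]; [0, 169/125, -117/125, 0, 0]; [0, 117/125, 169/125, 0, 0]; [0, 0, 0, 229408/15625, 23506/15625]; [0, 0, 0, -23506/15625, 229408/15625]] (rows listed top to bottom)

image of 1: 0
image of cos x: (169/125)cos x + (117/125)sin x
image of sin x: -(117/125)cos x + (169/125)sin x
image of cos 2x: (229408/15625)cos 2x - (23506/15625)sin 2x
image of sin 2x: (23506/15625)cos 2x + (229408/15625)sin 2x
each image's coordinates form column j of the matrix


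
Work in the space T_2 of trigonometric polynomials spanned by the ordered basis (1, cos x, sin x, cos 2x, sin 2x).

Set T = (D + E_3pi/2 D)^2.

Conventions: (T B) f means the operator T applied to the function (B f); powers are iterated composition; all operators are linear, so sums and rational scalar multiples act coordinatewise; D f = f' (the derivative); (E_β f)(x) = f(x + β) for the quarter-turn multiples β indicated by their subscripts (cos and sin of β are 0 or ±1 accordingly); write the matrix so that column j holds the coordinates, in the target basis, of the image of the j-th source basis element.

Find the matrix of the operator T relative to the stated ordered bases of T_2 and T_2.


the matrix is [[0, 0, 0, 0, 0]; [0, 0, 2, 0, 0]; [0, -2, 0, 0, 0]; [0, 0, 0, 0, 0]; [0, 0, 0, 0, 0]] (rows listed top to bottom)

image of 1: 0
image of cos x: -2sin x
image of sin x: 2cos x
image of cos 2x: 0
image of sin 2x: 0
each image's coordinates form column j of the matrix


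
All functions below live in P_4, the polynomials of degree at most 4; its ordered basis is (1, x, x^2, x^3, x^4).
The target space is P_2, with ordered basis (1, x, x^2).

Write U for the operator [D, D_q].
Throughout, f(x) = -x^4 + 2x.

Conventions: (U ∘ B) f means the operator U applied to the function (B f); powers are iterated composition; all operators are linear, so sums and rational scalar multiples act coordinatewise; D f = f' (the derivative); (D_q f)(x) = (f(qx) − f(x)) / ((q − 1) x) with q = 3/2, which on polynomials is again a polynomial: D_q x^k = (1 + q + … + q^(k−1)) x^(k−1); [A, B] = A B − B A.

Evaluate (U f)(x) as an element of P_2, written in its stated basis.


the result is g(x) = -(43/8)x^2

D_q f = -(65/8)x^3 + 2
D D_q f = -(195/8)x^2
D f = -4x^3 + 2
D_q D f = -19x^2
[D, D_q] f = -(43/8)x^2


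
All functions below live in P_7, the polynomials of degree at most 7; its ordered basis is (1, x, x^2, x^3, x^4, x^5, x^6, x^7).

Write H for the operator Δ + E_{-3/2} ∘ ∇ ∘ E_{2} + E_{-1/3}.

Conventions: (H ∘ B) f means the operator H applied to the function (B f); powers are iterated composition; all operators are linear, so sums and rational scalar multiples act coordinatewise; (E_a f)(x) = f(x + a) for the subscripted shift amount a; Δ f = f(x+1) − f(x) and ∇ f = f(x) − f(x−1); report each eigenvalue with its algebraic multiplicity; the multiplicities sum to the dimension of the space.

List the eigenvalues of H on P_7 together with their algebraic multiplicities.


image of 1: 1
image of x: x + 5/3
image of x^2: x^2 + (10/3)x + 10/9
image of x^3: x^3 + 5x^2 + (10/3)x + 131/108
image of x^4: x^4 + (20/3)x^3 + (20/3)x^2 + (131/27)x + 82/81
image of x^5: x^5 + (25/3)x^4 + (100/9)x^3 + (655/54)x^2 + (410/81)x + 4115/3888
image of x^6: x^6 + 10x^5 + (50/3)x^4 + (655/27)x^3 + (410/27)x^2 + (4115/648)x + 730/729
image of x^7: x^7 + (35/3)x^6 + (70/3)x^5 + (4585/108)x^4 + (2870/81)x^3 + (28805/1296)x^2 + (5110/729)x + 142091/139968
the matrix is upper triangular; its diagonal is (1, 1, 1, 1, 1, 1, 1, 1)
for a triangular matrix the eigenvalues are the diagonal entries, with algebraic multiplicity their repetition count

λ = 1 (multiplicity 8)


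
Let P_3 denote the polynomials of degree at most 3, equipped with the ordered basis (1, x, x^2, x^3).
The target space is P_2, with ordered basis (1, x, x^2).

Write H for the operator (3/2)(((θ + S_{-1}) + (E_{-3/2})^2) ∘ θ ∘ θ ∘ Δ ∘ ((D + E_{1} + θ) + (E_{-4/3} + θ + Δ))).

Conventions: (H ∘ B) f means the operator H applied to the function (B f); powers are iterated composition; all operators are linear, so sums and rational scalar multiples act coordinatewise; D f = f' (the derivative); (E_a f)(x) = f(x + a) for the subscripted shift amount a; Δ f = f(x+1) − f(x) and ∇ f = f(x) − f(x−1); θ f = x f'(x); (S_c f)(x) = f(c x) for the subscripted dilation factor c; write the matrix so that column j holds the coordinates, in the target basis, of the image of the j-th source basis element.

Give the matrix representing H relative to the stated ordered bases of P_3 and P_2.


the matrix is [[0, 0, -54, 1143]; [0, 0, 18, -813]; [0, 0, 0, 576]] (rows listed top to bottom)

image of 1: 0
image of x: 0
image of x^2: 18x - 54
image of x^3: 576x^2 - 813x + 1143
each image's coordinates form column j of the matrix


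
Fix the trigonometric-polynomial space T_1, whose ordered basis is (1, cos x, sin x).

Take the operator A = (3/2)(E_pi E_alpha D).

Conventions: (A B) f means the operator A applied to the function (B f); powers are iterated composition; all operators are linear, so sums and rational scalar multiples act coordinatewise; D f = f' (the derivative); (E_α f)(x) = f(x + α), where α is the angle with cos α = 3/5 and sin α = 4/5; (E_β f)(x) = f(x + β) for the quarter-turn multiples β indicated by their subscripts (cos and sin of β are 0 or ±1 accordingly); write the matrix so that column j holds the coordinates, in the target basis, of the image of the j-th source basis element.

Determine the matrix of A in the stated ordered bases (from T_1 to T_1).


the matrix is [[0, 0, 0]; [0, 6/5, -9/10]; [0, 9/10, 6/5]] (rows listed top to bottom)

image of 1: 0
image of cos x: (6/5)cos x + (9/10)sin x
image of sin x: -(9/10)cos x + (6/5)sin x
each image's coordinates form column j of the matrix


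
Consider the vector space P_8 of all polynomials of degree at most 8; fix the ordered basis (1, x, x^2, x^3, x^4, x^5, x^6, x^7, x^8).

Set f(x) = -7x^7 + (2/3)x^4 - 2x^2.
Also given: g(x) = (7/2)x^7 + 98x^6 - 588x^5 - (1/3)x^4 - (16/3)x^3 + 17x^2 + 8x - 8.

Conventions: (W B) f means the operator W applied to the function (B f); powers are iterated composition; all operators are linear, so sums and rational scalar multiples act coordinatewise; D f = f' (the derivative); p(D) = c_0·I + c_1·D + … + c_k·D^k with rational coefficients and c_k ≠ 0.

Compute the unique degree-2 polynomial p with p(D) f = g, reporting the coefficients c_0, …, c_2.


D^0 f = -7x^7 + (2/3)x^4 - 2x^2
D^1 f = -49x^6 + (8/3)x^3 - 4x
D^2 f = -294x^5 + 8x^2 - 4
matching coefficients of g against c_0 f + c_1 Df + … from the top degree down determines the c_i
solution: c_0 = -1/2, c_1 = -2, c_2 = 2

c_0 = -1/2, c_1 = -2, c_2 = 2


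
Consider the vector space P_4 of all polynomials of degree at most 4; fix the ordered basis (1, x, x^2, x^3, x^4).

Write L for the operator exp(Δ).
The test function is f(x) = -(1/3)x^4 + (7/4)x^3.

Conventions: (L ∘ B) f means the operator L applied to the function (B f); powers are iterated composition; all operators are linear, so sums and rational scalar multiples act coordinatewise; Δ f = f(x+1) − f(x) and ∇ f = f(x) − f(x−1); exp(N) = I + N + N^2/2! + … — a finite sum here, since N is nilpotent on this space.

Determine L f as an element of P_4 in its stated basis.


order-1 term: -(4/3)x^3 + (13/4)x^2 + (47/12)x + 17/12
order-2 term: -2x^2 + (5/4)x + 35/12
order-3 term: -(4/3)x - 1/4
order-4 term: -1/3
the series for exp(Δ) f terminates at order 4
exp(Δ) f = -(1/3)x^4 + (5/12)x^3 + (5/4)x^2 + (23/6)x + 15/4

the result is g(x) = -(1/3)x^4 + (5/12)x^3 + (5/4)x^2 + (23/6)x + 15/4


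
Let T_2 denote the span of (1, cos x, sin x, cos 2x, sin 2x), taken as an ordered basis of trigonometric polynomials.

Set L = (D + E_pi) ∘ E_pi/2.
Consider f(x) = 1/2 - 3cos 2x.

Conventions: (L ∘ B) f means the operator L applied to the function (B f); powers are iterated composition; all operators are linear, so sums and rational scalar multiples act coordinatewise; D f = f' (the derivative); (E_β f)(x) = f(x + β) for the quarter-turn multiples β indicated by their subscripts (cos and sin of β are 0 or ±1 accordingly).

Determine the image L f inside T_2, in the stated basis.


the image equals g(x) = 1/2 + 3cos 2x - 6sin 2x

E_pi/2 f = 1/2 + 3cos 2x
D E_pi/2 f = -6sin 2x
E_pi E_pi/2 f = 1/2 + 3cos 2x
(D + E_pi) E_pi/2 f = 1/2 + 3cos 2x - 6sin 2x


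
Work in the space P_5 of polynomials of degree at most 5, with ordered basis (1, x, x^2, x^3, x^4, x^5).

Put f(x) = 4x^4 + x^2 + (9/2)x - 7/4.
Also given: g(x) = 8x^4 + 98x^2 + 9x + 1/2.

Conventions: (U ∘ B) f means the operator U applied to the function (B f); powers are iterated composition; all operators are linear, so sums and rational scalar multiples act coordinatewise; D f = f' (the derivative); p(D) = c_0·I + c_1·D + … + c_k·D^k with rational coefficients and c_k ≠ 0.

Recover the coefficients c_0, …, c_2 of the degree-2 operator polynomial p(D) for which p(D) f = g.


p(D) = 2·I + 2·D^2, i.e. c_0 = 2, c_1 = 0, c_2 = 2

D^0 f = 4x^4 + x^2 + (9/2)x - 7/4
D^1 f = 16x^3 + 2x + 9/2
D^2 f = 48x^2 + 2
matching coefficients of g against c_0 f + c_1 Df + … from the top degree down determines the c_i
solution: c_0 = 2, c_1 = 0, c_2 = 2


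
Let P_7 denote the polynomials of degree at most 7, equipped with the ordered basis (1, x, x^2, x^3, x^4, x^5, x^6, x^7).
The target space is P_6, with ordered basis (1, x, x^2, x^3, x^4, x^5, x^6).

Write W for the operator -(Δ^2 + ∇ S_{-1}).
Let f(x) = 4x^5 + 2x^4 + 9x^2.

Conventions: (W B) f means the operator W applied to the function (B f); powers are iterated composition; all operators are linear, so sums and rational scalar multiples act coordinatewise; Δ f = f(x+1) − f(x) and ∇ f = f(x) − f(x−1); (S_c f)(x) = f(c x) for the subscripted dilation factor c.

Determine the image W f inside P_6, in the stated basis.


Δ f = 20x^4 + 48x^3 + 52x^2 + 46x + 15
Δ Δ f = 80x^3 + 264x^2 + 328x + 166
S_{-1} f = -4x^5 + 2x^4 + 9x^2
∇ S_{-1} f = -20x^4 + 48x^3 - 52x^2 + 46x - 15
(Δ^2 + ∇ S_{-1}) f = -20x^4 + 128x^3 + 212x^2 + 374x + 151
(-(Δ^2 + ∇ S_{-1})) f = 20x^4 - 128x^3 - 212x^2 - 374x - 151

g(x) = 20x^4 - 128x^3 - 212x^2 - 374x - 151
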